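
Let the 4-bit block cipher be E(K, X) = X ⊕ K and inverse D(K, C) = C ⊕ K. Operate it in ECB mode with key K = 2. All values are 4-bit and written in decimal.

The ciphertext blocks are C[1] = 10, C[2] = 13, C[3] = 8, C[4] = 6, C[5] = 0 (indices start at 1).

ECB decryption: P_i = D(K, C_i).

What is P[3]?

P[3] = 10

P[3]: D(K, 8) = 10.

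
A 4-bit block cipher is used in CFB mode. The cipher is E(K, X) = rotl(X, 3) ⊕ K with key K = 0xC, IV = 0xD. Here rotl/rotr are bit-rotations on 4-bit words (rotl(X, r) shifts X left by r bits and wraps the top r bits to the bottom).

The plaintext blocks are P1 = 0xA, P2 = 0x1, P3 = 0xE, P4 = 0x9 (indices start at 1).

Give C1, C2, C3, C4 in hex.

C1 = 0x8, C2 = 0x9, C3 = 0xE, C4 = 0x2

CFB encryption: C_i = P_i ⊕ E(K, C_{i−1}), with C_{0} = IV.
C1: E(K, 0xD) = 0x2; 0xA ⊕ 0x2 = 0x8.
C2: E(K, 0x8) = 0x8; 0x1 ⊕ 0x8 = 0x9.
C3: E(K, 0x9) = 0x0; 0xE ⊕ 0x0 = 0xE.
C4: E(K, 0xE) = 0xB; 0x9 ⊕ 0xB = 0x2.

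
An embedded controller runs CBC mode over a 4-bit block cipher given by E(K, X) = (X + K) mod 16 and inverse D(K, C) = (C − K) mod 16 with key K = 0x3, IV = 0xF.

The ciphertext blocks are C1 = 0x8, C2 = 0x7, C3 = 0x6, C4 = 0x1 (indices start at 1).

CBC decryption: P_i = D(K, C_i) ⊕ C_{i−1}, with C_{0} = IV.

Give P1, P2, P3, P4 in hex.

P1: D(K, 0x8) = 0x5; 0x5 ⊕ 0xF = 0xA.
P2: D(K, 0x7) = 0x4; 0x4 ⊕ 0x8 = 0xC.
P3: D(K, 0x6) = 0x3; 0x3 ⊕ 0x7 = 0x4.
P4: D(K, 0x1) = 0xE; 0xE ⊕ 0x6 = 0x8.

P1 = 0xA, P2 = 0xC, P3 = 0x4, P4 = 0x8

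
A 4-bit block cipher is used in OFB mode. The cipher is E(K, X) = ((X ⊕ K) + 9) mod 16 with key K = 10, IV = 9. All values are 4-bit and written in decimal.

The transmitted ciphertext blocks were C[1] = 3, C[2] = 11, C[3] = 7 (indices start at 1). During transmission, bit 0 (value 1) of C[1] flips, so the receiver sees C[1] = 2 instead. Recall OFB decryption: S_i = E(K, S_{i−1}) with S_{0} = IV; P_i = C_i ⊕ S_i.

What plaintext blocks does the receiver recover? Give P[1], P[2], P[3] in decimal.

P[1] = 14, P[2] = 4, P[3] = 9

Only C[1] changed, to 2. In OFB, a change in C_i flips the same bit in P_i only; the keystream is unaffected. Decrypting the received ciphertext:
P[1]: S = E(K, 9) = 12; 2 ⊕ 12 = 14.
P[2]: S = E(K, 12) = 15; 11 ⊕ 15 = 4.
P[3]: S = E(K, 15) = 14; 7 ⊕ 14 = 9.
Blocks that differ from the original plaintext: P[1].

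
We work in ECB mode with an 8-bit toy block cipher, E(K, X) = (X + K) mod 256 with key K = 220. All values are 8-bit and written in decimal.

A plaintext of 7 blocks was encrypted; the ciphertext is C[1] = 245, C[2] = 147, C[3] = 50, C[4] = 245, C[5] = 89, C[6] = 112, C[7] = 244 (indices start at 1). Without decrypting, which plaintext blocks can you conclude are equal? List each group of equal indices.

P[1] = P[4]

ECB encrypts each block independently with the same key, so equal ciphertext blocks imply equal plaintext blocks.
C[1] = C[4] = 245, so P[1] = P[4].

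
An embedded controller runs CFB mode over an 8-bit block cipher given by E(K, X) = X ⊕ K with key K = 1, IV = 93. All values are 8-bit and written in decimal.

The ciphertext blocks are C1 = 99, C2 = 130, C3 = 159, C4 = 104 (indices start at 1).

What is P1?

CFB decryption: P_i = C_i ⊕ E(K, C_{i−1}), with C_{0} = IV.
P1: E(K, 93) = 92; 99 ⊕ 92 = 63.

P1 = 63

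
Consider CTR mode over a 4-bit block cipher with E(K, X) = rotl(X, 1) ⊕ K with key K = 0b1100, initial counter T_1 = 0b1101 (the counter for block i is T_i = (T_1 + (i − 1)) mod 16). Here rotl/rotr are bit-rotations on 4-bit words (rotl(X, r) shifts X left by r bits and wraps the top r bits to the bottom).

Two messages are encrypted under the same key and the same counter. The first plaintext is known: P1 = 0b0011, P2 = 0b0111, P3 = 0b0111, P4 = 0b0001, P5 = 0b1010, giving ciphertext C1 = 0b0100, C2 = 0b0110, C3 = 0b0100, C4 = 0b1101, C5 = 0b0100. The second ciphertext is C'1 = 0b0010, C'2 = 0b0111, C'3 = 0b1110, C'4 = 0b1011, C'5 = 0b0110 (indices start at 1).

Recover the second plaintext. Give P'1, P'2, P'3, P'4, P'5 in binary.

P'1 = 0b0101, P'2 = 0b0110, P'3 = 0b1101, P'4 = 0b0111, P'5 = 0b1000

In CTR with a reused counter, both messages share the same keystream S_i, so C_i ⊕ C'_i = P_i ⊕ P'_i and thus P'_i = P_i ⊕ C_i ⊕ C'_i.
P'1: 0b0011 ⊕ 0b0100 ⊕ 0b0010 = 0b0101.
P'2: 0b0111 ⊕ 0b0110 ⊕ 0b0111 = 0b0110.
P'3: 0b0111 ⊕ 0b0100 ⊕ 0b1110 = 0b1101.
P'4: 0b0001 ⊕ 0b1101 ⊕ 0b1011 = 0b0111.
P'5: 0b1010 ⊕ 0b0100 ⊕ 0b0110 = 0b1000.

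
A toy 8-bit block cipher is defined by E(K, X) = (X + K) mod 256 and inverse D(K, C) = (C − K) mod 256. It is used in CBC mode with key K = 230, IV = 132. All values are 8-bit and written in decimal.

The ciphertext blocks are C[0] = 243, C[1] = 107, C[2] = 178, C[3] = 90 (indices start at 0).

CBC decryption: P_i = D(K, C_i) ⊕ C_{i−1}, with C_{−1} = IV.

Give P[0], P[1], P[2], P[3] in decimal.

P[0]: D(K, 243) = 13; 13 ⊕ 132 = 137.
P[1]: D(K, 107) = 133; 133 ⊕ 243 = 118.
P[2]: D(K, 178) = 204; 204 ⊕ 107 = 167.
P[3]: D(K, 90) = 116; 116 ⊕ 178 = 198.

P[0] = 137, P[1] = 118, P[2] = 167, P[3] = 198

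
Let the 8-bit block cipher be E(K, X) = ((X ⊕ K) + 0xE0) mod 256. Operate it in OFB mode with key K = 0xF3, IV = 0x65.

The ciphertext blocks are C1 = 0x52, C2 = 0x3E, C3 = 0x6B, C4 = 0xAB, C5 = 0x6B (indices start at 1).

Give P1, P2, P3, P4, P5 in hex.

P1 = 0x24, P2 = 0x5B, P3 = 0x1D, P4 = 0xCE, P5 = 0x1D

OFB decryption: S_i = E(K, S_{i−1}) with S_{0} = IV; P_i = C_i ⊕ S_i.
P1: S = E(K, 0x65) = 0x76; 0x52 ⊕ 0x76 = 0x24.
P2: S = E(K, 0x76) = 0x65; 0x3E ⊕ 0x65 = 0x5B.
P3: S = E(K, 0x65) = 0x76; 0x6B ⊕ 0x76 = 0x1D.
P4: S = E(K, 0x76) = 0x65; 0xAB ⊕ 0x65 = 0xCE.
P5: S = E(K, 0x65) = 0x76; 0x6B ⊕ 0x76 = 0x1D.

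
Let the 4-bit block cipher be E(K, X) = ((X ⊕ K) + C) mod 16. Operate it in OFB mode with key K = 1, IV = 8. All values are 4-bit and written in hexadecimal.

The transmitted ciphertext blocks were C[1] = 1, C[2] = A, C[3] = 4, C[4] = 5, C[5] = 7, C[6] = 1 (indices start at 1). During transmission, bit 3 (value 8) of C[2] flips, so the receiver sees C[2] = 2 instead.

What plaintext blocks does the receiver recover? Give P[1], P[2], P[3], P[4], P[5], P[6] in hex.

OFB decryption: S_i = E(K, S_{i−1}) with S_{0} = IV; P_i = C_i ⊕ S_i.
Only C[2] changed, to 2. In OFB, a change in C_i flips the same bit in P_i only; the keystream is unaffected. Decrypting the received ciphertext:
P[1]: S = E(K, 8) = 5; 1 ⊕ 5 = 4.
P[2]: S = E(K, 5) = 0; 2 ⊕ 0 = 2.
P[3]: S = E(K, 0) = D; 4 ⊕ D = 9.
P[4]: S = E(K, D) = 8; 5 ⊕ 8 = D.
P[5]: S = E(K, 8) = 5; 7 ⊕ 5 = 2.
P[6]: S = E(K, 5) = 0; 1 ⊕ 0 = 1.
Blocks that differ from the original plaintext: P[2].

P[1] = 4, P[2] = 2, P[3] = 9, P[4] = D, P[5] = 2, P[6] = 1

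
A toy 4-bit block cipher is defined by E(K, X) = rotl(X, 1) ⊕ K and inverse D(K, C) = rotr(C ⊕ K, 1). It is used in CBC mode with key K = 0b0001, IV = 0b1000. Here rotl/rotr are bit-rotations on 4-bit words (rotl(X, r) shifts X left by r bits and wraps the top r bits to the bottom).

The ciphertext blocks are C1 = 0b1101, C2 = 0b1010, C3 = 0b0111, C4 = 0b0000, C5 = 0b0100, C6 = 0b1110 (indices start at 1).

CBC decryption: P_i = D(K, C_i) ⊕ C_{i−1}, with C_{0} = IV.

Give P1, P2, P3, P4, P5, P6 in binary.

P1 = 0b1110, P2 = 0b0000, P3 = 0b1001, P4 = 0b1111, P5 = 0b1010, P6 = 0b1011

P1: D(K, 0b1101) = 0b0110; 0b0110 ⊕ 0b1000 = 0b1110.
P2: D(K, 0b1010) = 0b1101; 0b1101 ⊕ 0b1101 = 0b0000.
P3: D(K, 0b0111) = 0b0011; 0b0011 ⊕ 0b1010 = 0b1001.
P4: D(K, 0b0000) = 0b1000; 0b1000 ⊕ 0b0111 = 0b1111.
P5: D(K, 0b0100) = 0b1010; 0b1010 ⊕ 0b0000 = 0b1010.
P6: D(K, 0b1110) = 0b1111; 0b1111 ⊕ 0b0100 = 0b1011.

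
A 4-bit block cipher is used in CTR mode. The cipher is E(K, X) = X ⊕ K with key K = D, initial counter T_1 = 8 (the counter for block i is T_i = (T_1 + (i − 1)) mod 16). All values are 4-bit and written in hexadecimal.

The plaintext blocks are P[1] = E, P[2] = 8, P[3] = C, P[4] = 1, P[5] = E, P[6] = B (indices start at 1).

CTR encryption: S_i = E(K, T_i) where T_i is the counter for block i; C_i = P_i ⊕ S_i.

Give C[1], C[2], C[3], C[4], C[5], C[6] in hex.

C[1]: T = 8, S = E(K, T) = 5; E ⊕ 5 = B.
C[2]: T = 9, S = E(K, T) = 4; 8 ⊕ 4 = C.
C[3]: T = A, S = E(K, T) = 7; C ⊕ 7 = B.
C[4]: T = B, S = E(K, T) = 6; 1 ⊕ 6 = 7.
C[5]: T = C, S = E(K, T) = 1; E ⊕ 1 = F.
C[6]: T = D, S = E(K, T) = 0; B ⊕ 0 = B.

C[1] = B, C[2] = C, C[3] = B, C[4] = 7, C[5] = F, C[6] = B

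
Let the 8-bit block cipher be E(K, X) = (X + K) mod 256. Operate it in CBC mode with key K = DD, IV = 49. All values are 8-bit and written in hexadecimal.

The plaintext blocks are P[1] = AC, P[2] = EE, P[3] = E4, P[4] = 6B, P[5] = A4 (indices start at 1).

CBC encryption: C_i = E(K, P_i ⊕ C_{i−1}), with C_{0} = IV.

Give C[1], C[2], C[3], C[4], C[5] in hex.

C[1]: P[1] ⊕ 49 = E5; E(K, E5) = C2.
C[2]: P[2] ⊕ C2 = 2C; E(K, 2C) = 09.
C[3]: P[3] ⊕ 09 = ED; E(K, ED) = CA.
C[4]: P[4] ⊕ CA = A1; E(K, A1) = 7E.
C[5]: P[5] ⊕ 7E = DA; E(K, DA) = B7.

C[1] = C2, C[2] = 09, C[3] = CA, C[4] = 7E, C[5] = B7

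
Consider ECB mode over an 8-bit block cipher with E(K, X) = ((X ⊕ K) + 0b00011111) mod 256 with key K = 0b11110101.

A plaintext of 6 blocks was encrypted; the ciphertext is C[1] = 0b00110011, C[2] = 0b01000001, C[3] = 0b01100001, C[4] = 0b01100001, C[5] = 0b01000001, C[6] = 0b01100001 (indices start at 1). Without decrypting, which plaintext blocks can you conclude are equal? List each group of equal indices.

P[2] = P[5]; P[3] = P[4] = P[6]

ECB encrypts each block independently with the same key, so equal ciphertext blocks imply equal plaintext blocks.
C[2] = C[5] = 0b01000001, so P[2] = P[5].
C[3] = C[4] = C[6] = 0b01100001, so P[3] = P[4] = P[6].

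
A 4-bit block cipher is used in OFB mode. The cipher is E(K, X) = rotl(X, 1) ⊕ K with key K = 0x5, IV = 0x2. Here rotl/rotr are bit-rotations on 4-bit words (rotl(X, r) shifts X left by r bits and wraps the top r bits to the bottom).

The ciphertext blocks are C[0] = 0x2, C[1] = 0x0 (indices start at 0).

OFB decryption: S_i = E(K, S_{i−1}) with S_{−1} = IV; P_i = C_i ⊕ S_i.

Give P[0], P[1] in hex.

P[0]: S = E(K, 0x2) = 0x1; 0x2 ⊕ 0x1 = 0x3.
P[1]: S = E(K, 0x1) = 0x7; 0x0 ⊕ 0x7 = 0x7.

P[0] = 0x3, P[1] = 0x7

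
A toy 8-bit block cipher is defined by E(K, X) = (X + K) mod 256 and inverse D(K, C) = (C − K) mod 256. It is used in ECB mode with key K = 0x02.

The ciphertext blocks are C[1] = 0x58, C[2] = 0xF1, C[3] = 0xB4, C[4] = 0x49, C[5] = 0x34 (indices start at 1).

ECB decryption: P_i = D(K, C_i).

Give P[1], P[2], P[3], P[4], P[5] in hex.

P[1] = 0x56, P[2] = 0xEF, P[3] = 0xB2, P[4] = 0x47, P[5] = 0x32

P[1]: D(K, 0x58) = 0x56.
P[2]: D(K, 0xF1) = 0xEF.
P[3]: D(K, 0xB4) = 0xB2.
P[4]: D(K, 0x49) = 0x47.
P[5]: D(K, 0x34) = 0x32.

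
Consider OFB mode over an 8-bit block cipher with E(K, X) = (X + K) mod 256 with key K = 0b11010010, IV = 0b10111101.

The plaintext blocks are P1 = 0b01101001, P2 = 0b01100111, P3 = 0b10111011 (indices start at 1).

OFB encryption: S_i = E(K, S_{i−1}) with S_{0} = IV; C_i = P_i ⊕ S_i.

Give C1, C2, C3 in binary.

C1 = 0b11100110, C2 = 0b00000110, C3 = 0b10001000

C1: S = E(K, 0b10111101) = 0b10001111; 0b01101001 ⊕ 0b10001111 = 0b11100110.
C2: S = E(K, 0b10001111) = 0b01100001; 0b01100111 ⊕ 0b01100001 = 0b00000110.
C3: S = E(K, 0b01100001) = 0b00110011; 0b10111011 ⊕ 0b00110011 = 0b10001000.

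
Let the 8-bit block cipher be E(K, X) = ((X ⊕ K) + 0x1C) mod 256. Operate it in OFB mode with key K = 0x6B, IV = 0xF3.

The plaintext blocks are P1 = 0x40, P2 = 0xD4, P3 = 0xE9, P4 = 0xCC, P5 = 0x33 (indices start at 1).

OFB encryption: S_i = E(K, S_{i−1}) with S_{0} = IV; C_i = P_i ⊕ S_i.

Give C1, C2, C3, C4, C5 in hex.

C1: S = E(K, 0xF3) = 0xB4; 0x40 ⊕ 0xB4 = 0xF4.
C2: S = E(K, 0xB4) = 0xFB; 0xD4 ⊕ 0xFB = 0x2F.
C3: S = E(K, 0xFB) = 0xAC; 0xE9 ⊕ 0xAC = 0x45.
C4: S = E(K, 0xAC) = 0xE3; 0xCC ⊕ 0xE3 = 0x2F.
C5: S = E(K, 0xE3) = 0xA4; 0x33 ⊕ 0xA4 = 0x97.

C1 = 0xF4, C2 = 0x2F, C3 = 0x45, C4 = 0x2F, C5 = 0x97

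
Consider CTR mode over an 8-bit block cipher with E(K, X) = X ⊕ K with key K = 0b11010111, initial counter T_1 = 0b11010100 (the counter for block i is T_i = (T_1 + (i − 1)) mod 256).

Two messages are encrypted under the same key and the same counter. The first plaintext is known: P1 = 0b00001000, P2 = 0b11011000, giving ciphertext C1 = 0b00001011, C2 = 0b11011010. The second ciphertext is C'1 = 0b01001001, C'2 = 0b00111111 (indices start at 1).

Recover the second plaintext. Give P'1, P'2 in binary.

P'1 = 0b01001010, P'2 = 0b00111101

In CTR with a reused counter, both messages share the same keystream S_i, so C_i ⊕ C'_i = P_i ⊕ P'_i and thus P'_i = P_i ⊕ C_i ⊕ C'_i.
P'1: 0b00001000 ⊕ 0b00001011 ⊕ 0b01001001 = 0b01001010.
P'2: 0b11011000 ⊕ 0b11011010 ⊕ 0b00111111 = 0b00111101.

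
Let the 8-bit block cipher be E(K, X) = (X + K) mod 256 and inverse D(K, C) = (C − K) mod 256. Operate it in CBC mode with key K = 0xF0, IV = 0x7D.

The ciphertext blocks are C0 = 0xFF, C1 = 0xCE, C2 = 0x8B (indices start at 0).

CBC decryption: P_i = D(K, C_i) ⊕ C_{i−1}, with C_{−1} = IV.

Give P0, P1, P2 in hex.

P0: D(K, 0xFF) = 0x0F; 0x0F ⊕ 0x7D = 0x72.
P1: D(K, 0xCE) = 0xDE; 0xDE ⊕ 0xFF = 0x21.
P2: D(K, 0x8B) = 0x9B; 0x9B ⊕ 0xCE = 0x55.

P0 = 0x72, P1 = 0x21, P2 = 0x55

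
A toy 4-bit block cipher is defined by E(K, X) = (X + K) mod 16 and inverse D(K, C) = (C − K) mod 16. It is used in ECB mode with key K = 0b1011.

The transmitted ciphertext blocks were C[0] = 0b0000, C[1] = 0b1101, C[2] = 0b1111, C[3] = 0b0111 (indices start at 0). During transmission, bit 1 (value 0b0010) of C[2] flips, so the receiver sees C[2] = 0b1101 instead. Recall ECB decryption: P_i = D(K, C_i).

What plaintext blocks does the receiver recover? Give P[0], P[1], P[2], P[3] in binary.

Only C[2] changed, to 0b1101. In ECB, a change in C_i affects only P_i. Decrypting the received ciphertext:
P[0]: D(K, 0b0000) = 0b0101.
P[1]: D(K, 0b1101) = 0b0010.
P[2]: D(K, 0b1101) = 0b0010.
P[3]: D(K, 0b0111) = 0b1100.
Blocks that differ from the original plaintext: P[2].

P[0] = 0b0101, P[1] = 0b0010, P[2] = 0b0010, P[3] = 0b1100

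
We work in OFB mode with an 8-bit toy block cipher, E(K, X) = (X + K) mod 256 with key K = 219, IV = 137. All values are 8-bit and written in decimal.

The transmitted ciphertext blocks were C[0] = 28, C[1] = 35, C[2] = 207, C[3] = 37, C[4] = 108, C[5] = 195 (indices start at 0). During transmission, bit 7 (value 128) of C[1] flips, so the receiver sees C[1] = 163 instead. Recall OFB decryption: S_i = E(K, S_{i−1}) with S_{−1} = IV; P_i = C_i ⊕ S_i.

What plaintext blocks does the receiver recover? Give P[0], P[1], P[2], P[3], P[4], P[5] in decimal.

P[0] = 120, P[1] = 156, P[2] = 213, P[3] = 208, P[4] = 188, P[5] = 104

Only C[1] changed, to 163. In OFB, a change in C_i flips the same bit in P_i only; the keystream is unaffected. Decrypting the received ciphertext:
P[0]: S = E(K, 137) = 100; 28 ⊕ 100 = 120.
P[1]: S = E(K, 100) = 63; 163 ⊕ 63 = 156.
P[2]: S = E(K, 63) = 26; 207 ⊕ 26 = 213.
P[3]: S = E(K, 26) = 245; 37 ⊕ 245 = 208.
P[4]: S = E(K, 245) = 208; 108 ⊕ 208 = 188.
P[5]: S = E(K, 208) = 171; 195 ⊕ 171 = 104.
Blocks that differ from the original plaintext: P[1].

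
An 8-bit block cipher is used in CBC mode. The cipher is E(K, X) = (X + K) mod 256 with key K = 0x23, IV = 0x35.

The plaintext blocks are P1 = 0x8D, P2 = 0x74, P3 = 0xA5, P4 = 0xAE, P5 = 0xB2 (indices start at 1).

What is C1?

C1 = 0xDB

CBC encryption: C_i = E(K, P_i ⊕ C_{i−1}), with C_{0} = IV.
C1: P1 ⊕ 0x35 = 0xB8; E(K, 0xB8) = 0xDB.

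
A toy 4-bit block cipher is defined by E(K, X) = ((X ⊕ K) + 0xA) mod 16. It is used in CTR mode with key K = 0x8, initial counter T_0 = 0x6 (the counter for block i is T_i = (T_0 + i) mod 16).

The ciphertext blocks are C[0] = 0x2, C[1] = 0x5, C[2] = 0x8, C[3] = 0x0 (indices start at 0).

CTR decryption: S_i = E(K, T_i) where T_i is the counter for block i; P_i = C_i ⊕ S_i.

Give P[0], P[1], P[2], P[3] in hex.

P[0] = 0xA, P[1] = 0xC, P[2] = 0x2, P[3] = 0xB

P[0]: T = 0x6, S = E(K, T) = 0x8; 0x2 ⊕ 0x8 = 0xA.
P[1]: T = 0x7, S = E(K, T) = 0x9; 0x5 ⊕ 0x9 = 0xC.
P[2]: T = 0x8, S = E(K, T) = 0xA; 0x8 ⊕ 0xA = 0x2.
P[3]: T = 0x9, S = E(K, T) = 0xB; 0x0 ⊕ 0xB = 0xB.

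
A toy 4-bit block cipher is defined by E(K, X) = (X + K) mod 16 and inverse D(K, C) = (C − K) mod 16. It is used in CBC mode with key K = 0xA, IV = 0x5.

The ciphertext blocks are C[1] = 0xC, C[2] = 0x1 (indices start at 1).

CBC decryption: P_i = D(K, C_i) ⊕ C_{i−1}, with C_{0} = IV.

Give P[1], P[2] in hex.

P[1] = 0x7, P[2] = 0xB

P[1]: D(K, 0xC) = 0x2; 0x2 ⊕ 0x5 = 0x7.
P[2]: D(K, 0x1) = 0x7; 0x7 ⊕ 0xC = 0xB.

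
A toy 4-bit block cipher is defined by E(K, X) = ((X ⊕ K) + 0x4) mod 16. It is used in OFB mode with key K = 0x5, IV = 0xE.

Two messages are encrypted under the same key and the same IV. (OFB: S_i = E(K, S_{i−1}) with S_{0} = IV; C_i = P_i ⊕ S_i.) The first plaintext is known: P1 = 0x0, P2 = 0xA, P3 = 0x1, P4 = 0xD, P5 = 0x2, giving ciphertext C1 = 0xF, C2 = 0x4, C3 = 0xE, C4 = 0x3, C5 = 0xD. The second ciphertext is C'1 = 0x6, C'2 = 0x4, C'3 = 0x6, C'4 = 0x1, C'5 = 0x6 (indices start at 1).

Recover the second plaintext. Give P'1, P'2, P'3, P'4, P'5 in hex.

P'1 = 0x9, P'2 = 0xA, P'3 = 0x9, P'4 = 0xF, P'5 = 0x9

In OFB with a reused IV, both messages share the same keystream S_i, so C_i ⊕ C'_i = P_i ⊕ P'_i and thus P'_i = P_i ⊕ C_i ⊕ C'_i.
P'1: 0x0 ⊕ 0xF ⊕ 0x6 = 0x9.
P'2: 0xA ⊕ 0x4 ⊕ 0x4 = 0xA.
P'3: 0x1 ⊕ 0xE ⊕ 0x6 = 0x9.
P'4: 0xD ⊕ 0x3 ⊕ 0x1 = 0xF.
P'5: 0x2 ⊕ 0xD ⊕ 0x6 = 0x9.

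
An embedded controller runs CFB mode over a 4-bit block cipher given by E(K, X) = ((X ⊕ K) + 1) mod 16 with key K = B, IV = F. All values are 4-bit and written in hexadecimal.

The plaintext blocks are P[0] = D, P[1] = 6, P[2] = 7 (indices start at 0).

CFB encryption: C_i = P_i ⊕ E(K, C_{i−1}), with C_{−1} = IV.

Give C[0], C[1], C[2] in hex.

C[0] = 8, C[1] = 2, C[2] = D

C[0]: E(K, F) = 5; D ⊕ 5 = 8.
C[1]: E(K, 8) = 4; 6 ⊕ 4 = 2.
C[2]: E(K, 2) = A; 7 ⊕ A = D.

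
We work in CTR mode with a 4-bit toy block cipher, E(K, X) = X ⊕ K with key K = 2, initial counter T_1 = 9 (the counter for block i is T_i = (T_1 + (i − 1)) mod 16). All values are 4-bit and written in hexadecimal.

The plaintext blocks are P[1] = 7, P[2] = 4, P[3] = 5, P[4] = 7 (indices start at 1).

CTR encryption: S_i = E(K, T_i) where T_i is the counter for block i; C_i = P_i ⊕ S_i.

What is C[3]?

C[1]: T = 9, S = E(K, T) = B; 7 ⊕ B = C.
C[2]: T = A, S = E(K, T) = 8; 4 ⊕ 8 = C.
C[3]: T = B, S = E(K, T) = 9; 5 ⊕ 9 = C.

C[3] = C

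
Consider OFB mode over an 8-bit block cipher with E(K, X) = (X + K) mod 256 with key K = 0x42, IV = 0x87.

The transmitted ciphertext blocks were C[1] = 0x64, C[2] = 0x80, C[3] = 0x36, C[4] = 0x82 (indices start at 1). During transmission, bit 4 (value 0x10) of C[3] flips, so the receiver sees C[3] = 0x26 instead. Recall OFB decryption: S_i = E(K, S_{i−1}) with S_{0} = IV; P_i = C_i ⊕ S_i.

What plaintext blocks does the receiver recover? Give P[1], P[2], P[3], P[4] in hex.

Only C[3] changed, to 0x26. In OFB, a change in C_i flips the same bit in P_i only; the keystream is unaffected. Decrypting the received ciphertext:
P[1]: S = E(K, 0x87) = 0xC9; 0x64 ⊕ 0xC9 = 0xAD.
P[2]: S = E(K, 0xC9) = 0x0B; 0x80 ⊕ 0x0B = 0x8B.
P[3]: S = E(K, 0x0B) = 0x4D; 0x26 ⊕ 0x4D = 0x6B.
P[4]: S = E(K, 0x4D) = 0x8F; 0x82 ⊕ 0x8F = 0x0D.
Blocks that differ from the original plaintext: P[3].

P[1] = 0xAD, P[2] = 0x8B, P[3] = 0x6B, P[4] = 0x0D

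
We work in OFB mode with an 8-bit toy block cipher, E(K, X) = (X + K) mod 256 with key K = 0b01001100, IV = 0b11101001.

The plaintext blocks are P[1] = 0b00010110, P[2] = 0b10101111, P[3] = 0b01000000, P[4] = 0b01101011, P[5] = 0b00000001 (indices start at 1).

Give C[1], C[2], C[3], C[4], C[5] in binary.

C[1] = 0b00100011, C[2] = 0b00101110, C[3] = 0b10001101, C[4] = 0b01110010, C[5] = 0b01100100

OFB encryption: S_i = E(K, S_{i−1}) with S_{0} = IV; C_i = P_i ⊕ S_i.
C[1]: S = E(K, 0b11101001) = 0b00110101; 0b00010110 ⊕ 0b00110101 = 0b00100011.
C[2]: S = E(K, 0b00110101) = 0b10000001; 0b10101111 ⊕ 0b10000001 = 0b00101110.
C[3]: S = E(K, 0b10000001) = 0b11001101; 0b01000000 ⊕ 0b11001101 = 0b10001101.
C[4]: S = E(K, 0b11001101) = 0b00011001; 0b01101011 ⊕ 0b00011001 = 0b01110010.
C[5]: S = E(K, 0b00011001) = 0b01100101; 0b00000001 ⊕ 0b01100101 = 0b01100100.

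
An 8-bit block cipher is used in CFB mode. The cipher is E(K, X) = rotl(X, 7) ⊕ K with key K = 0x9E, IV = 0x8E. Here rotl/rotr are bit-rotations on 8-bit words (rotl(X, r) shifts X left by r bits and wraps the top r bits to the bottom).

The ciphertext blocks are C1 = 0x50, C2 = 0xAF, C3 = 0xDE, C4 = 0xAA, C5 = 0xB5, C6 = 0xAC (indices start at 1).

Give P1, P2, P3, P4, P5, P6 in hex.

CFB decryption: P_i = C_i ⊕ E(K, C_{i−1}), with C_{0} = IV.
P1: E(K, 0x8E) = 0xD9; 0x50 ⊕ 0xD9 = 0x89.
P2: E(K, 0x50) = 0xB6; 0xAF ⊕ 0xB6 = 0x19.
P3: E(K, 0xAF) = 0x49; 0xDE ⊕ 0x49 = 0x97.
P4: E(K, 0xDE) = 0xF1; 0xAA ⊕ 0xF1 = 0x5B.
P5: E(K, 0xAA) = 0xCB; 0xB5 ⊕ 0xCB = 0x7E.
P6: E(K, 0xB5) = 0x44; 0xAC ⊕ 0x44 = 0xE8.

P1 = 0x89, P2 = 0x19, P3 = 0x97, P4 = 0x5B, P5 = 0x7E, P6 = 0xE8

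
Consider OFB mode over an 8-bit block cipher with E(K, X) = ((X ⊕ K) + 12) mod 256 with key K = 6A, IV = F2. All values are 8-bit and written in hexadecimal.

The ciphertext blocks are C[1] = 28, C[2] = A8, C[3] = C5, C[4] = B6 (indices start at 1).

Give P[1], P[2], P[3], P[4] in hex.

P[1] = 82, P[2] = 7A, P[3] = 0F, P[4] = 04

OFB decryption: S_i = E(K, S_{i−1}) with S_{0} = IV; P_i = C_i ⊕ S_i.
P[1]: S = E(K, F2) = AA; 28 ⊕ AA = 82.
P[2]: S = E(K, AA) = D2; A8 ⊕ D2 = 7A.
P[3]: S = E(K, D2) = CA; C5 ⊕ CA = 0F.
P[4]: S = E(K, CA) = B2; B6 ⊕ B2 = 04.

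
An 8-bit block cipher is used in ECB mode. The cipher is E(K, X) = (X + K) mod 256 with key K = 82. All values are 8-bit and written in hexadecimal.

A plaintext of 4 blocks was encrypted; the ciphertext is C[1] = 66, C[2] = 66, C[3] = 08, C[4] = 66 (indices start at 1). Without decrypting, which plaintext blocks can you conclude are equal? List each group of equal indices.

P[1] = P[2] = P[4]

ECB encrypts each block independently with the same key, so equal ciphertext blocks imply equal plaintext blocks.
C[1] = C[2] = C[4] = 66, so P[1] = P[2] = P[4].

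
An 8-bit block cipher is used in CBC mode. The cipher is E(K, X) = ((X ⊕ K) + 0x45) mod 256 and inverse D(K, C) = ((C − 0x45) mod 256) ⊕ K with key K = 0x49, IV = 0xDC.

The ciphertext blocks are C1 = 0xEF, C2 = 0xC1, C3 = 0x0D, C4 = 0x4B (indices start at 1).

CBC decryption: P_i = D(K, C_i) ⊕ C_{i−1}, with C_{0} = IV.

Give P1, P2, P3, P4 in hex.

P1: D(K, 0xEF) = 0xE3; 0xE3 ⊕ 0xDC = 0x3F.
P2: D(K, 0xC1) = 0x35; 0x35 ⊕ 0xEF = 0xDA.
P3: D(K, 0x0D) = 0x81; 0x81 ⊕ 0xC1 = 0x40.
P4: D(K, 0x4B) = 0x4F; 0x4F ⊕ 0x0D = 0x42.

P1 = 0x3F, P2 = 0xDA, P3 = 0x40, P4 = 0x42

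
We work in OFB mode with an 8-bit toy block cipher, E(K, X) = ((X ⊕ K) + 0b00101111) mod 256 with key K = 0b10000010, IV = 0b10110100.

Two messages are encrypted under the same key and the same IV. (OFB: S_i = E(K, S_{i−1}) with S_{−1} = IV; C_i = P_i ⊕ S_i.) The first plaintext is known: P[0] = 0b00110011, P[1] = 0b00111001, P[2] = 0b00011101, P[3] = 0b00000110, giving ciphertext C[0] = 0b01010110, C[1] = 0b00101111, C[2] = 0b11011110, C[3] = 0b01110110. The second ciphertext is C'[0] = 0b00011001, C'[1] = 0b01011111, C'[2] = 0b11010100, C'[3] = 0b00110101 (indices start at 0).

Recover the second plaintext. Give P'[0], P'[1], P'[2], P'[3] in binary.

P'[0] = 0b01111100, P'[1] = 0b01001001, P'[2] = 0b00010111, P'[3] = 0b01000101

In OFB with a reused IV, both messages share the same keystream S_i, so C_i ⊕ C'_i = P_i ⊕ P'_i and thus P'_i = P_i ⊕ C_i ⊕ C'_i.
P'[0]: 0b00110011 ⊕ 0b01010110 ⊕ 0b00011001 = 0b01111100.
P'[1]: 0b00111001 ⊕ 0b00101111 ⊕ 0b01011111 = 0b01001001.
P'[2]: 0b00011101 ⊕ 0b11011110 ⊕ 0b11010100 = 0b00010111.
P'[3]: 0b00000110 ⊕ 0b01110110 ⊕ 0b00110101 = 0b01000101.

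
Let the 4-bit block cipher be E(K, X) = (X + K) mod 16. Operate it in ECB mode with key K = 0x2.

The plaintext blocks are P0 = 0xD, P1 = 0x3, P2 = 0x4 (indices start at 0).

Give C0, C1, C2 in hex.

ECB encryption: C_i = E(K, P_i).
C0: E(K, 0xD) = 0xF.
C1: E(K, 0x3) = 0x5.
C2: E(K, 0x4) = 0x6.

C0 = 0xF, C1 = 0x5, C2 = 0x6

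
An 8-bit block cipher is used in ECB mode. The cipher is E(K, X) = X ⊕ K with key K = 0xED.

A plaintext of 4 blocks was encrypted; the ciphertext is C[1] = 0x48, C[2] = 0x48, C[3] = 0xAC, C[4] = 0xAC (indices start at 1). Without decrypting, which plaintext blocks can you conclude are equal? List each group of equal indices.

P[1] = P[2]; P[3] = P[4]

ECB encrypts each block independently with the same key, so equal ciphertext blocks imply equal plaintext blocks.
C[1] = C[2] = 0x48, so P[1] = P[2].
C[3] = C[4] = 0xAC, so P[3] = P[4].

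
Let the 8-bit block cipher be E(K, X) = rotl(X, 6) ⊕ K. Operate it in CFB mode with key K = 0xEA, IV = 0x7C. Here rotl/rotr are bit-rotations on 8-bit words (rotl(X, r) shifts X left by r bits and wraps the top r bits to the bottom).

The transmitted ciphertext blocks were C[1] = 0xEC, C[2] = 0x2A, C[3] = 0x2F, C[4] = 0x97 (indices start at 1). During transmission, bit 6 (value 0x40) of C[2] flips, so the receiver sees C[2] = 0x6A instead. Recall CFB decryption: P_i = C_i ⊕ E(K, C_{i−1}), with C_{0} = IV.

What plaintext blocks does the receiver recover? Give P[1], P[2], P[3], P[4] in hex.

Only C[2] changed, to 0x6A. In CFB, a change in C_i flips the same bit in P_i and garbles P_{i+1}. Decrypting the received ciphertext:
P[1]: E(K, 0x7C) = 0xF5; 0xEC ⊕ 0xF5 = 0x19.
P[2]: E(K, 0xEC) = 0xD1; 0x6A ⊕ 0xD1 = 0xBB.
P[3]: E(K, 0x6A) = 0x70; 0x2F ⊕ 0x70 = 0x5F.
P[4]: E(K, 0x2F) = 0x21; 0x97 ⊕ 0x21 = 0xB6.
Blocks that differ from the original plaintext: P[2], P[3].

P[1] = 0x19, P[2] = 0xBB, P[3] = 0x5F, P[4] = 0xB6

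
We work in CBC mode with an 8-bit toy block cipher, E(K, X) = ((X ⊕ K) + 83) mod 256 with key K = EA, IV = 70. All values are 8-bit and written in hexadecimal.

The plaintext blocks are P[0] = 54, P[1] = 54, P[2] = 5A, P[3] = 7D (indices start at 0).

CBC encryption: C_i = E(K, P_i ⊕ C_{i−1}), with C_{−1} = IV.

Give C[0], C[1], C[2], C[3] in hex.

C[0]: P[0] ⊕ 70 = 24; E(K, 24) = 51.
C[1]: P[1] ⊕ 51 = 05; E(K, 05) = 72.
C[2]: P[2] ⊕ 72 = 28; E(K, 28) = 45.
C[3]: P[3] ⊕ 45 = 38; E(K, 38) = 55.

C[0] = 51, C[1] = 72, C[2] = 45, C[3] = 55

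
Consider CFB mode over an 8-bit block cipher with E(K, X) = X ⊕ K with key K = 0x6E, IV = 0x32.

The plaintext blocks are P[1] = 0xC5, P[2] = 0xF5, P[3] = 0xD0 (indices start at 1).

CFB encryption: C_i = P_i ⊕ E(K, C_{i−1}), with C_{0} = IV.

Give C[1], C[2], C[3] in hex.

C[1] = 0x99, C[2] = 0x02, C[3] = 0xBC

C[1]: E(K, 0x32) = 0x5C; 0xC5 ⊕ 0x5C = 0x99.
C[2]: E(K, 0x99) = 0xF7; 0xF5 ⊕ 0xF7 = 0x02.
C[3]: E(K, 0x02) = 0x6C; 0xD0 ⊕ 0x6C = 0xBC.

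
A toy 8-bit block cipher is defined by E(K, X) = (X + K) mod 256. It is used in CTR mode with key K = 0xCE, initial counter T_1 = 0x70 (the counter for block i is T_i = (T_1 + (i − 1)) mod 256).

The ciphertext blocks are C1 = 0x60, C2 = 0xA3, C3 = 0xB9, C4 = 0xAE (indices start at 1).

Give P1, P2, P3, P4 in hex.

CTR decryption: S_i = E(K, T_i) where T_i is the counter for block i; P_i = C_i ⊕ S_i.
P1: T = 0x70, S = E(K, T) = 0x3E; 0x60 ⊕ 0x3E = 0x5E.
P2: T = 0x71, S = E(K, T) = 0x3F; 0xA3 ⊕ 0x3F = 0x9C.
P3: T = 0x72, S = E(K, T) = 0x40; 0xB9 ⊕ 0x40 = 0xF9.
P4: T = 0x73, S = E(K, T) = 0x41; 0xAE ⊕ 0x41 = 0xEF.

P1 = 0x5E, P2 = 0x9C, P3 = 0xF9, P4 = 0xEF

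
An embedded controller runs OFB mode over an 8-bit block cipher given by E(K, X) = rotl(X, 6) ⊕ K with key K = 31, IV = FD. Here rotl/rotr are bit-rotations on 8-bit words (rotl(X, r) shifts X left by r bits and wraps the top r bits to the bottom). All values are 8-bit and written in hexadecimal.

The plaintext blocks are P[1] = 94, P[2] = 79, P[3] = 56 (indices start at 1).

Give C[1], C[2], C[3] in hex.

C[1] = DA, C[2] = DB, C[3] = CF

OFB encryption: S_i = E(K, S_{i−1}) with S_{0} = IV; C_i = P_i ⊕ S_i.
C[1]: S = E(K, FD) = 4E; 94 ⊕ 4E = DA.
C[2]: S = E(K, 4E) = A2; 79 ⊕ A2 = DB.
C[3]: S = E(K, A2) = 99; 56 ⊕ 99 = CF.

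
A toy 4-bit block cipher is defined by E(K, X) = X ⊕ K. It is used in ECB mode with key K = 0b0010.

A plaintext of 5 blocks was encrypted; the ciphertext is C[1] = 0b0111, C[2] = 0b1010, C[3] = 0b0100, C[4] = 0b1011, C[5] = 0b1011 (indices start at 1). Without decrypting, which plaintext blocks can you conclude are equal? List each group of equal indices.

P[4] = P[5]

ECB encrypts each block independently with the same key, so equal ciphertext blocks imply equal plaintext blocks.
C[4] = C[5] = 0b1011, so P[4] = P[5].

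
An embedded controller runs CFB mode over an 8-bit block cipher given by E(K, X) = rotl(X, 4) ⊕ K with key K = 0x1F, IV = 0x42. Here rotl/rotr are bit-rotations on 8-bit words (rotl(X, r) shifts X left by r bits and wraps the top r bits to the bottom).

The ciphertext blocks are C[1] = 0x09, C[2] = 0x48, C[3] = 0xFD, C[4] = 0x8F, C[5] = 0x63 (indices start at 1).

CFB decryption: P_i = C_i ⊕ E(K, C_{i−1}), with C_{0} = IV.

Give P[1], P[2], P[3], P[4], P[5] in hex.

P[1]: E(K, 0x42) = 0x3B; 0x09 ⊕ 0x3B = 0x32.
P[2]: E(K, 0x09) = 0x8F; 0x48 ⊕ 0x8F = 0xC7.
P[3]: E(K, 0x48) = 0x9B; 0xFD ⊕ 0x9B = 0x66.
P[4]: E(K, 0xFD) = 0xC0; 0x8F ⊕ 0xC0 = 0x4F.
P[5]: E(K, 0x8F) = 0xE7; 0x63 ⊕ 0xE7 = 0x84.

P[1] = 0x32, P[2] = 0xC7, P[3] = 0x66, P[4] = 0x4F, P[5] = 0x84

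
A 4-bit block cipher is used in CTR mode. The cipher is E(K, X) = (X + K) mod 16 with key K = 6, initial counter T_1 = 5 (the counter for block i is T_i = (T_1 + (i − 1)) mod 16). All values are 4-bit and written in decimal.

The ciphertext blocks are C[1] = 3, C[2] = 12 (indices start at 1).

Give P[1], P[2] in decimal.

CTR decryption: S_i = E(K, T_i) where T_i is the counter for block i; P_i = C_i ⊕ S_i.
P[1]: T = 5, S = E(K, T) = 11; 3 ⊕ 11 = 8.
P[2]: T = 6, S = E(K, T) = 12; 12 ⊕ 12 = 0.

P[1] = 8, P[2] = 0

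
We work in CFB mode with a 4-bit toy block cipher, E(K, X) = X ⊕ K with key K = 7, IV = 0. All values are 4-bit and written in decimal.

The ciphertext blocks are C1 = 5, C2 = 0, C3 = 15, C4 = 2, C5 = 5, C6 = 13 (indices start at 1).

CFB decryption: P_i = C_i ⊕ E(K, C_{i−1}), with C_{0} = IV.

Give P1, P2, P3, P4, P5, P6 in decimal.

P1: E(K, 0) = 7; 5 ⊕ 7 = 2.
P2: E(K, 5) = 2; 0 ⊕ 2 = 2.
P3: E(K, 0) = 7; 15 ⊕ 7 = 8.
P4: E(K, 15) = 8; 2 ⊕ 8 = 10.
P5: E(K, 2) = 5; 5 ⊕ 5 = 0.
P6: E(K, 5) = 2; 13 ⊕ 2 = 15.

P1 = 2, P2 = 2, P3 = 8, P4 = 10, P5 = 0, P6 = 15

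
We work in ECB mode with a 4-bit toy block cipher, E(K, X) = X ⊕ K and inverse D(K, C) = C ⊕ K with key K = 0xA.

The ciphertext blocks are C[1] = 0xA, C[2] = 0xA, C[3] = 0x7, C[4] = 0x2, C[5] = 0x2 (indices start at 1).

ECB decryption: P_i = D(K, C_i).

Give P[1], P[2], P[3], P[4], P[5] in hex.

P[1] = 0x0, P[2] = 0x0, P[3] = 0xD, P[4] = 0x8, P[5] = 0x8

P[1]: D(K, 0xA) = 0x0.
P[2]: D(K, 0xA) = 0x0.
P[3]: D(K, 0x7) = 0xD.
P[4]: D(K, 0x2) = 0x8.
P[5]: D(K, 0x2) = 0x8.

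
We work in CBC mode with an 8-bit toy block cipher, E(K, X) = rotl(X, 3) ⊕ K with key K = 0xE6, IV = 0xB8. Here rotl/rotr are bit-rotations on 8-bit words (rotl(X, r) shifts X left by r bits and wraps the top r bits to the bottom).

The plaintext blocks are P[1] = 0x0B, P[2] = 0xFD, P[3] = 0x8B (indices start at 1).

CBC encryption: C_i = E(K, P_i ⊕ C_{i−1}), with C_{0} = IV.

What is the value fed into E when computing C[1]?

0xB3

C[1]: P[1] ⊕ 0xB8 = 0xB3; E(K, 0xB3) = 0x7B.
So the input to E for block [1] is 0xB3.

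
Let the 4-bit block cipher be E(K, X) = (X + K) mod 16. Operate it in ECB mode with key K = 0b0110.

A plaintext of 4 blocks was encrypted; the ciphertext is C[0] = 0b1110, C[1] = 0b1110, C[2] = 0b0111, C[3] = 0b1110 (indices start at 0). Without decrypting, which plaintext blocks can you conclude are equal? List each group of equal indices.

P[0] = P[1] = P[3]

ECB encrypts each block independently with the same key, so equal ciphertext blocks imply equal plaintext blocks.
C[0] = C[1] = C[3] = 0b1110, so P[0] = P[1] = P[3].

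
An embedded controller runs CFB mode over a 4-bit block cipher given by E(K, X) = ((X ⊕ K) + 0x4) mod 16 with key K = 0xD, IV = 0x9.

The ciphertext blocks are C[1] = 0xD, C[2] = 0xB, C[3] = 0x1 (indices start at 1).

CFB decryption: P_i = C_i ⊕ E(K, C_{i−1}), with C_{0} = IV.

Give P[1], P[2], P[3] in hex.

P[1]: E(K, 0x9) = 0x8; 0xD ⊕ 0x8 = 0x5.
P[2]: E(K, 0xD) = 0x4; 0xB ⊕ 0x4 = 0xF.
P[3]: E(K, 0xB) = 0xA; 0x1 ⊕ 0xA = 0xB.

P[1] = 0x5, P[2] = 0xF, P[3] = 0xB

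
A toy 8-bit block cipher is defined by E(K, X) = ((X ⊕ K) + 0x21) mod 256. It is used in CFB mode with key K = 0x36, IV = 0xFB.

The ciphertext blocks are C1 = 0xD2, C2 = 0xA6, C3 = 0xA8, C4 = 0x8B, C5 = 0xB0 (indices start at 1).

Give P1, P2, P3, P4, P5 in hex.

P1 = 0x3C, P2 = 0xA3, P3 = 0x19, P4 = 0x34, P5 = 0x6E

CFB decryption: P_i = C_i ⊕ E(K, C_{i−1}), with C_{0} = IV.
P1: E(K, 0xFB) = 0xEE; 0xD2 ⊕ 0xEE = 0x3C.
P2: E(K, 0xD2) = 0x05; 0xA6 ⊕ 0x05 = 0xA3.
P3: E(K, 0xA6) = 0xB1; 0xA8 ⊕ 0xB1 = 0x19.
P4: E(K, 0xA8) = 0xBF; 0x8B ⊕ 0xBF = 0x34.
P5: E(K, 0x8B) = 0xDE; 0xB0 ⊕ 0xDE = 0x6E.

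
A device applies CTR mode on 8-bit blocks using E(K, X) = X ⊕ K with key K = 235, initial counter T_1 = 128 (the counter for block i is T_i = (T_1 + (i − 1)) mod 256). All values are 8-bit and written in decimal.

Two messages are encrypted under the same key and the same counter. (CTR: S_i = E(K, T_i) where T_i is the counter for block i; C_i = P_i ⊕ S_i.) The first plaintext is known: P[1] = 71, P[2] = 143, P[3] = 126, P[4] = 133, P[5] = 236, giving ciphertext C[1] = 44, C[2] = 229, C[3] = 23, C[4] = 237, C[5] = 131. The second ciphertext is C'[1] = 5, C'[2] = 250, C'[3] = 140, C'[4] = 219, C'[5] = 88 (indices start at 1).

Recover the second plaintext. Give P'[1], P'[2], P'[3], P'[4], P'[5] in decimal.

In CTR with a reused counter, both messages share the same keystream S_i, so C_i ⊕ C'_i = P_i ⊕ P'_i and thus P'_i = P_i ⊕ C_i ⊕ C'_i.
P'[1]: 71 ⊕ 44 ⊕ 5 = 110.
P'[2]: 143 ⊕ 229 ⊕ 250 = 144.
P'[3]: 126 ⊕ 23 ⊕ 140 = 229.
P'[4]: 133 ⊕ 237 ⊕ 219 = 179.
P'[5]: 236 ⊕ 131 ⊕ 88 = 55.

P'[1] = 110, P'[2] = 144, P'[3] = 229, P'[4] = 179, P'[5] = 55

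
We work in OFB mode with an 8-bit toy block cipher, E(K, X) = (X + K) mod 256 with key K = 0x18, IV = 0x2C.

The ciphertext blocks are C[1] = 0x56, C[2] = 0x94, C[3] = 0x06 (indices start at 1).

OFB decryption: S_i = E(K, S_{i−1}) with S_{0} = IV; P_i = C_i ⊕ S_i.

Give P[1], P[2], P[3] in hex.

P[1] = 0x12, P[2] = 0xC8, P[3] = 0x72

P[1]: S = E(K, 0x2C) = 0x44; 0x56 ⊕ 0x44 = 0x12.
P[2]: S = E(K, 0x44) = 0x5C; 0x94 ⊕ 0x5C = 0xC8.
P[3]: S = E(K, 0x5C) = 0x74; 0x06 ⊕ 0x74 = 0x72.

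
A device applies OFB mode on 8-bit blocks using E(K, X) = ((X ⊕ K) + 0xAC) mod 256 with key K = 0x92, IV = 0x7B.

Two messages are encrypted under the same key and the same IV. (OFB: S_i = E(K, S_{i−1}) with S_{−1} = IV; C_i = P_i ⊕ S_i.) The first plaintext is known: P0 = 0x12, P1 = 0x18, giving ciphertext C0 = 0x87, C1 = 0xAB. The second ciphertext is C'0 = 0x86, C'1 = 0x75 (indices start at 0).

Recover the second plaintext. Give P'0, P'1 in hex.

In OFB with a reused IV, both messages share the same keystream S_i, so C_i ⊕ C'_i = P_i ⊕ P'_i and thus P'_i = P_i ⊕ C_i ⊕ C'_i.
P'0: 0x12 ⊕ 0x87 ⊕ 0x86 = 0x13.
P'1: 0x18 ⊕ 0xAB ⊕ 0x75 = 0xC6.

P'0 = 0x13, P'1 = 0xC6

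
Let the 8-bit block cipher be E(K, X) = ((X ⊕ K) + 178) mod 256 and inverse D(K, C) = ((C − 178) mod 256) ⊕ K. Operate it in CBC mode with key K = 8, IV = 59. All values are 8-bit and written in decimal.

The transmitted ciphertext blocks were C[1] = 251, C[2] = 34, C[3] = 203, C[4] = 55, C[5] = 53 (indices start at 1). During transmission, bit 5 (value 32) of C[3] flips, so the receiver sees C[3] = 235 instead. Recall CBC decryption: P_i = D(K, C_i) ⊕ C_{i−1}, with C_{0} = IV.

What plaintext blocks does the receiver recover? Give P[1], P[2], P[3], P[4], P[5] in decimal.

Only C[3] changed, to 235. In CBC, a change in C_i garbles P_i and flips the same bit in P_{i+1}. Decrypting the received ciphertext:
P[1]: D(K, 251) = 65; 65 ⊕ 59 = 122.
P[2]: D(K, 34) = 120; 120 ⊕ 251 = 131.
P[3]: D(K, 235) = 49; 49 ⊕ 34 = 19.
P[4]: D(K, 55) = 141; 141 ⊕ 235 = 102.
P[5]: D(K, 53) = 139; 139 ⊕ 55 = 188.
Blocks that differ from the original plaintext: P[3], P[4].

P[1] = 122, P[2] = 131, P[3] = 19, P[4] = 102, P[5] = 188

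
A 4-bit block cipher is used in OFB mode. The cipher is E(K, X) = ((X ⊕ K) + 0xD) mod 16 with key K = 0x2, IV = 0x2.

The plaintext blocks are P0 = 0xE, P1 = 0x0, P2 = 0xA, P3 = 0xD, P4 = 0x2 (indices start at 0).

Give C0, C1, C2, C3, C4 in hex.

C0 = 0x3, C1 = 0xC, C2 = 0x1, C3 = 0xB, C4 = 0x3

OFB encryption: S_i = E(K, S_{i−1}) with S_{−1} = IV; C_i = P_i ⊕ S_i.
C0: S = E(K, 0x2) = 0xD; 0xE ⊕ 0xD = 0x3.
C1: S = E(K, 0xD) = 0xC; 0x0 ⊕ 0xC = 0xC.
C2: S = E(K, 0xC) = 0xB; 0xA ⊕ 0xB = 0x1.
C3: S = E(K, 0xB) = 0x6; 0xD ⊕ 0x6 = 0xB.
C4: S = E(K, 0x6) = 0x1; 0x2 ⊕ 0x1 = 0x3.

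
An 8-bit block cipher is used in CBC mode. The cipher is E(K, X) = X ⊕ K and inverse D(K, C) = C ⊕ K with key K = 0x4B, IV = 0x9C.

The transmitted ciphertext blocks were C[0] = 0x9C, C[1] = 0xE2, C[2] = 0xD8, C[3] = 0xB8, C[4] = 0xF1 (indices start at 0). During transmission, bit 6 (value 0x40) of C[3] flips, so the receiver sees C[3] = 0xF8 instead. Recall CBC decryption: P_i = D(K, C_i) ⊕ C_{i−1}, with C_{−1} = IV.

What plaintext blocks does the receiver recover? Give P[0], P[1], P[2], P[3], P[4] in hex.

Only C[3] changed, to 0xF8. In CBC, a change in C_i garbles P_i and flips the same bit in P_{i+1}. Decrypting the received ciphertext:
P[0]: D(K, 0x9C) = 0xD7; 0xD7 ⊕ 0x9C = 0x4B.
P[1]: D(K, 0xE2) = 0xA9; 0xA9 ⊕ 0x9C = 0x35.
P[2]: D(K, 0xD8) = 0x93; 0x93 ⊕ 0xE2 = 0x71.
P[3]: D(K, 0xF8) = 0xB3; 0xB3 ⊕ 0xD8 = 0x6B.
P[4]: D(K, 0xF1) = 0xBA; 0xBA ⊕ 0xF8 = 0x42.
Blocks that differ from the original plaintext: P[3], P[4].

P[0] = 0x4B, P[1] = 0x35, P[2] = 0x71, P[3] = 0x6B, P[4] = 0x42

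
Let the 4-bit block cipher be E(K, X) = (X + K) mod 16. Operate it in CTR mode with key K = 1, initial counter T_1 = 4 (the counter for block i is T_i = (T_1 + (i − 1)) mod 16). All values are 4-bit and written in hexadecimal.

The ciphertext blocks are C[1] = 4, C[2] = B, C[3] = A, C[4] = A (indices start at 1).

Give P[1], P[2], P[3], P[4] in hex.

P[1] = 1, P[2] = D, P[3] = D, P[4] = 2

CTR decryption: S_i = E(K, T_i) where T_i is the counter for block i; P_i = C_i ⊕ S_i.
P[1]: T = 4, S = E(K, T) = 5; 4 ⊕ 5 = 1.
P[2]: T = 5, S = E(K, T) = 6; B ⊕ 6 = D.
P[3]: T = 6, S = E(K, T) = 7; A ⊕ 7 = D.
P[4]: T = 7, S = E(K, T) = 8; A ⊕ 8 = 2.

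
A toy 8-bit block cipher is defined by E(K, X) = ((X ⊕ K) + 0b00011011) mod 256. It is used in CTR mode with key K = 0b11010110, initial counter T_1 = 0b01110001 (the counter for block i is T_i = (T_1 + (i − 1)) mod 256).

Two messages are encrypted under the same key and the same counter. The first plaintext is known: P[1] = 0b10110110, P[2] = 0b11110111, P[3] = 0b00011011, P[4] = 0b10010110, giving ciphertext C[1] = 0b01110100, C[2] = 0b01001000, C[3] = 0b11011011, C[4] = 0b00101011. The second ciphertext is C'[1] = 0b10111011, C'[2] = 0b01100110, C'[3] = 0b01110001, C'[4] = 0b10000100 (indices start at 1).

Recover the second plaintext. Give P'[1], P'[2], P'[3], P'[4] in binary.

P'[1] = 0b01111001, P'[2] = 0b11011001, P'[3] = 0b10110001, P'[4] = 0b00111001

In CTR with a reused counter, both messages share the same keystream S_i, so C_i ⊕ C'_i = P_i ⊕ P'_i and thus P'_i = P_i ⊕ C_i ⊕ C'_i.
P'[1]: 0b10110110 ⊕ 0b01110100 ⊕ 0b10111011 = 0b01111001.
P'[2]: 0b11110111 ⊕ 0b01001000 ⊕ 0b01100110 = 0b11011001.
P'[3]: 0b00011011 ⊕ 0b11011011 ⊕ 0b01110001 = 0b10110001.
P'[4]: 0b10010110 ⊕ 0b00101011 ⊕ 0b10000100 = 0b00111001.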